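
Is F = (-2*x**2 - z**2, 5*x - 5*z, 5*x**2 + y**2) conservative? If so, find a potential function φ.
No, ∇×F = (2*y + 5, -10*x - 2*z, 5) ≠ 0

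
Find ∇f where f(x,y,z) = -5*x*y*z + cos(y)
(-5*y*z, -5*x*z - sin(y), -5*x*y)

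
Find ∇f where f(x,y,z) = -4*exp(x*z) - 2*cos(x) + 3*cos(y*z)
(-4*z*exp(x*z) + 2*sin(x), -3*z*sin(y*z), -4*x*exp(x*z) - 3*y*sin(y*z))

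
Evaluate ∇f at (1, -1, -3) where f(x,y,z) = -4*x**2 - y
(-8, -1, 0)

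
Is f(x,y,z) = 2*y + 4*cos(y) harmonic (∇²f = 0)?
No, ∇²f = -4*cos(y)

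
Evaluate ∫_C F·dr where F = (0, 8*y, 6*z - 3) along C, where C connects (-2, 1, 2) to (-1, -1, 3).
12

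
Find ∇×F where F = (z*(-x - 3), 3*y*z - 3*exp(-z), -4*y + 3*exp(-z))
(-3*y - 4 - 3*exp(-z), -x - 3, 0)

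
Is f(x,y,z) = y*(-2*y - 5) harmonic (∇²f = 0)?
No, ∇²f = -4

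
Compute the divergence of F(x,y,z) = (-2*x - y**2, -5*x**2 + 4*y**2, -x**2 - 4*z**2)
8*y - 8*z - 2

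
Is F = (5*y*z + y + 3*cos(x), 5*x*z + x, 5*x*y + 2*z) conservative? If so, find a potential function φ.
Yes, F is conservative. φ = 5*x*y*z + x*y + z**2 + 3*sin(x)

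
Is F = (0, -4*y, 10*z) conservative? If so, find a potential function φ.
Yes, F is conservative. φ = -2*y**2 + 5*z**2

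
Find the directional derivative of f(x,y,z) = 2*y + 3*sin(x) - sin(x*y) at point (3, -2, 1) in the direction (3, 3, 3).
sqrt(3)*(3*cos(3) - cos(6) + 2)/3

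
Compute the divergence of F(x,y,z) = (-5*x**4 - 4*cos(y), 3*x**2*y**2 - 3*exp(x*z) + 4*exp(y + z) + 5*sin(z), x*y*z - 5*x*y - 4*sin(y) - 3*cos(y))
-20*x**3 + 6*x**2*y + x*y + 4*exp(y + z)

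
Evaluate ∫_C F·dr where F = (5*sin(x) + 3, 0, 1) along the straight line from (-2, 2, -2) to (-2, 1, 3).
5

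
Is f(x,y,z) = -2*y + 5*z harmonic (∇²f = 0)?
Yes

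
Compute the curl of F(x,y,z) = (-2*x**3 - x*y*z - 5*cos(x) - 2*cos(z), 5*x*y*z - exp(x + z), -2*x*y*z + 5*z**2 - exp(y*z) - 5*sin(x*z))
(-5*x*y - 2*x*z - z*exp(y*z) + exp(x + z), -x*y + 2*y*z + 5*z*cos(x*z) + 2*sin(z), x*z + 5*y*z - exp(x + z))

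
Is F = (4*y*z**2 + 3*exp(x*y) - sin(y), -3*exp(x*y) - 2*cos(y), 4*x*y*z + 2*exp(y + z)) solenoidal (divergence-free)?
No, ∇·F = 4*x*y - 3*x*exp(x*y) + 3*y*exp(x*y) + 2*exp(y + z) + 2*sin(y)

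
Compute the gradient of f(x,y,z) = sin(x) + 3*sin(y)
(cos(x), 3*cos(y), 0)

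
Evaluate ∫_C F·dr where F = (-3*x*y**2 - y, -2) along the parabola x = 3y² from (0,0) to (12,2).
-596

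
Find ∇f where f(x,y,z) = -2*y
(0, -2, 0)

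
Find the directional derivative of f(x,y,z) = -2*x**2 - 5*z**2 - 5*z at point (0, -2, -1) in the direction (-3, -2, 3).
15*sqrt(22)/22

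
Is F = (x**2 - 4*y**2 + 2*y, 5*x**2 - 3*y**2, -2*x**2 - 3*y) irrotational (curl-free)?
No, ∇×F = (-3, 4*x, 10*x + 8*y - 2)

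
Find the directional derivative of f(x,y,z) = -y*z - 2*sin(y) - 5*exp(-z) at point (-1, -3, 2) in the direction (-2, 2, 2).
sqrt(3)*(5 + exp(2) - 2*exp(2)*cos(3))*exp(-2)/3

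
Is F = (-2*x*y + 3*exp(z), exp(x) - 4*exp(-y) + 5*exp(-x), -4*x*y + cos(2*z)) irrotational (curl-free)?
No, ∇×F = (-4*x, 4*y + 3*exp(z), 2*x + exp(x) - 5*exp(-x))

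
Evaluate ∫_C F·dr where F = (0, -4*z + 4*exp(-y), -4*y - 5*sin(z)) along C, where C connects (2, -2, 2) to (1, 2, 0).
-11 - 5*cos(2) + 8*sinh(2)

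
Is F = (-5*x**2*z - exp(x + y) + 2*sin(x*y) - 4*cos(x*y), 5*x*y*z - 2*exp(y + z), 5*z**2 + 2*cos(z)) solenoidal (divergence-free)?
No, ∇·F = -5*x*z + 4*y*sin(x*y) + 2*y*cos(x*y) + 10*z - exp(x + y) - 2*exp(y + z) - 2*sin(z)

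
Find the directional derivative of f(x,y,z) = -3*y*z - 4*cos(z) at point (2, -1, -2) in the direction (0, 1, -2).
8*sqrt(5)*sin(2)/5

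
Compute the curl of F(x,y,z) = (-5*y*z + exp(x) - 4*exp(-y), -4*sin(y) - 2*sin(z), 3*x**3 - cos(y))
(sin(y) + 2*cos(z), -9*x**2 - 5*y, 5*z - 4*exp(-y))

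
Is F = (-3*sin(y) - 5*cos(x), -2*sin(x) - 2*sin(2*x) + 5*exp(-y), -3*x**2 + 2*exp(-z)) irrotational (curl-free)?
No, ∇×F = (0, 6*x, -2*cos(x) - 4*cos(2*x) + 3*cos(y))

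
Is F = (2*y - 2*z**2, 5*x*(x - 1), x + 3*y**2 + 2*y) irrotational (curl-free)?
No, ∇×F = (6*y + 2, -4*z - 1, 10*x - 7)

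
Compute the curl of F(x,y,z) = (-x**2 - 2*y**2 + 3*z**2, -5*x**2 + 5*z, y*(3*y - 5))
(6*y - 10, 6*z, -10*x + 4*y)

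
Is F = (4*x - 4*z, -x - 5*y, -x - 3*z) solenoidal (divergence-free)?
No, ∇·F = -4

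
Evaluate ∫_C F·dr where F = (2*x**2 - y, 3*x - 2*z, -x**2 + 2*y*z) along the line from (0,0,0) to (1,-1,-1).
-5/3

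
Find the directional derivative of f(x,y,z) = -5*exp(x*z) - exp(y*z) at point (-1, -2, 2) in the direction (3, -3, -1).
sqrt(19)*(4 - 35*exp(2))*exp(-4)/19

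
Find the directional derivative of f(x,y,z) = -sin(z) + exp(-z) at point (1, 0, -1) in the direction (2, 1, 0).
0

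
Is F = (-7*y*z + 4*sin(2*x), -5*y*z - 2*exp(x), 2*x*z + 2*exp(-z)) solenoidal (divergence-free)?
No, ∇·F = 2*x - 5*z + 8*cos(2*x) - 2*exp(-z)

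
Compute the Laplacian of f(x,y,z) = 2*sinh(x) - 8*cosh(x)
2*sinh(x) - 8*cosh(x)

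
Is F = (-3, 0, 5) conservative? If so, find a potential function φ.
Yes, F is conservative. φ = -3*x + 5*z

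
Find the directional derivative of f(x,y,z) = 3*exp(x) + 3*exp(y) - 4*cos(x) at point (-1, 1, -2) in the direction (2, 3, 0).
sqrt(13)*(-8*E*sin(1) + 6 + 9*exp(2))*exp(-1)/13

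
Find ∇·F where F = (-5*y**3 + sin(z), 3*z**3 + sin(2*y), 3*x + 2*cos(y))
2*cos(2*y)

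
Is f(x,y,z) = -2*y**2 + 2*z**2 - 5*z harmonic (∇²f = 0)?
Yes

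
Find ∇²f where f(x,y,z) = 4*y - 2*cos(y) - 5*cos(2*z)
2*cos(y) + 20*cos(2*z)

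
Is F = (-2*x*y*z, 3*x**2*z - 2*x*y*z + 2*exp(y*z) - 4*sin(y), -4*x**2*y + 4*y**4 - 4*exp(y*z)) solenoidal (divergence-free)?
No, ∇·F = -2*x*z - 2*y*z - 4*y*exp(y*z) + 2*z*exp(y*z) - 4*cos(y)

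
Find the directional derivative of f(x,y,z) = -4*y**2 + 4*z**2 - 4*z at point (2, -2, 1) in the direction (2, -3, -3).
-30*sqrt(22)/11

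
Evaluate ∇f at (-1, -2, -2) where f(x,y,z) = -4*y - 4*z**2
(0, -4, 16)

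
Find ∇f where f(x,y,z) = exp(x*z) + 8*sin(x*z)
(z*(exp(x*z) + 8*cos(x*z)), 0, x*(exp(x*z) + 8*cos(x*z)))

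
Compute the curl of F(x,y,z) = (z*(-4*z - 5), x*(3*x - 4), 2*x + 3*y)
(3, -8*z - 7, 6*x - 4)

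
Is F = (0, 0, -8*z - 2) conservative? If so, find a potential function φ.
Yes, F is conservative. φ = 2*z*(-2*z - 1)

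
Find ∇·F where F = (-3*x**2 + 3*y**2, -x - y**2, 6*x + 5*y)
-6*x - 2*y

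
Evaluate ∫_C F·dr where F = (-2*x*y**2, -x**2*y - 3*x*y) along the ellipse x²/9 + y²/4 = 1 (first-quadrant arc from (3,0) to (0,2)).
-3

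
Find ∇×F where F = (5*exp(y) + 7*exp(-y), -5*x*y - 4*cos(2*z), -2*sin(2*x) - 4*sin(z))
(-8*sin(2*z), 4*cos(2*x), -5*y - 5*exp(y) + 7*exp(-y))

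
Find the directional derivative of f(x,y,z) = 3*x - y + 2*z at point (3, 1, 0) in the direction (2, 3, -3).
-3*sqrt(22)/22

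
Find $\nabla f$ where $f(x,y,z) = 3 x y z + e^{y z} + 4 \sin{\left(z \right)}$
(3*y*z, z*(3*x + exp(y*z)), 3*x*y + y*exp(y*z) + 4*cos(z))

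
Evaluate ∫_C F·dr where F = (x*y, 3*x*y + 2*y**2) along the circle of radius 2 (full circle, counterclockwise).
0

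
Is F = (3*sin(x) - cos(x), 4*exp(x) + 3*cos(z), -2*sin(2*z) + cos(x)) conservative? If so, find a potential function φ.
No, ∇×F = (3*sin(z), sin(x), 4*exp(x)) ≠ 0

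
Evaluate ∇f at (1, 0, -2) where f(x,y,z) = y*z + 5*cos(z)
(0, -2, 5*sin(2))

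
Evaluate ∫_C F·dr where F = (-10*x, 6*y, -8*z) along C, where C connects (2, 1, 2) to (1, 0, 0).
28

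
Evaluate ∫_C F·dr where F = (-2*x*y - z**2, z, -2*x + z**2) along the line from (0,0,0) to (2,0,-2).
-4/3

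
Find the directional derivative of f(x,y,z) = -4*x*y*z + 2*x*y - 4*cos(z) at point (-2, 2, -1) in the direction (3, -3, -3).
4*sqrt(3)*(sin(1) + 2)/3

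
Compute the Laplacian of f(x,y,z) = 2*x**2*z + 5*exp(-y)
4*z + 5*exp(-y)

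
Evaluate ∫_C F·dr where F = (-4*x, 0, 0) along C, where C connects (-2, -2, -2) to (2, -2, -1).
0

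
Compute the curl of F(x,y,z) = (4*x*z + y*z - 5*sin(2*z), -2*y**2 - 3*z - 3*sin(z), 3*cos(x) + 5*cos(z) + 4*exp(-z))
(3*cos(z) + 3, 4*x + y + 3*sin(x) - 10*cos(2*z), -z)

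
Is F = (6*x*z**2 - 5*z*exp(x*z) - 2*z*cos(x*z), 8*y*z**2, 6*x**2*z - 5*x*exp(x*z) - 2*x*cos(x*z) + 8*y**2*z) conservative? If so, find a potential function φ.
Yes, F is conservative. φ = 3*x**2*z**2 + 4*y**2*z**2 - 5*exp(x*z) - 2*sin(x*z)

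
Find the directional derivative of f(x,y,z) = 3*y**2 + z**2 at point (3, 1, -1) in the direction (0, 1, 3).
0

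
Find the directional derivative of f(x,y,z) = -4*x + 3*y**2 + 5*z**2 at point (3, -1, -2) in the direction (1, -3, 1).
-6*sqrt(11)/11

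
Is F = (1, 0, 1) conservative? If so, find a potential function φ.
Yes, F is conservative. φ = x + z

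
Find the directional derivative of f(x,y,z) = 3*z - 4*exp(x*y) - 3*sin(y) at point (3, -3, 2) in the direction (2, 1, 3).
3*sqrt(14)*(4 - exp(9)*cos(3) + 3*exp(9))*exp(-9)/14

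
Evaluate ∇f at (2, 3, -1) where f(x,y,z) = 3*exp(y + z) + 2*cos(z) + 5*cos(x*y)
(-15*sin(6), -10*sin(6) + 3*exp(2), 2*sin(1) + 3*exp(2))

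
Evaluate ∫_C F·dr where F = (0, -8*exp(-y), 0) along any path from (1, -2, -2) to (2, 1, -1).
8*(1 - exp(3))*exp(-1)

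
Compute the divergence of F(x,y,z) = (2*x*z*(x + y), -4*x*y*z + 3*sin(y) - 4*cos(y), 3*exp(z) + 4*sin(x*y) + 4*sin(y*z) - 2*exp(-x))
2*y*z + 4*y*cos(y*z) + 3*exp(z) + 4*sin(y) + 3*cos(y)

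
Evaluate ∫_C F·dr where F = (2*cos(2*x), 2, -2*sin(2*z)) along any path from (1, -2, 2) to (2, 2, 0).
-sin(2) - sqrt(2)*cos(pi/4 + 4) + 9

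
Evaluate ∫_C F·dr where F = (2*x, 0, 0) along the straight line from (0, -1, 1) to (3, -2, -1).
9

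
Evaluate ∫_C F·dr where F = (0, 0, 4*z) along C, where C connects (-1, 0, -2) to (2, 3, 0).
-8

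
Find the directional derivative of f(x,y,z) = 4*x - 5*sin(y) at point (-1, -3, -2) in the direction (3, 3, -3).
sqrt(3)*(4 - 5*cos(3))/3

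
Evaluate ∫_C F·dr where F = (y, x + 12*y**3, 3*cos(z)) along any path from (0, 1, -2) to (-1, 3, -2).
237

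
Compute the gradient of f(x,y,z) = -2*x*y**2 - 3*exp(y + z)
(-2*y**2, -4*x*y - 3*exp(y + z), -3*exp(y + z))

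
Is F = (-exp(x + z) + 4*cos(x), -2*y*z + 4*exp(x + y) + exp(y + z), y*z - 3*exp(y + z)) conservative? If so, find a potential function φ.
No, ∇×F = (2*y + z - 4*exp(y + z), -exp(x + z), 4*exp(x + y)) ≠ 0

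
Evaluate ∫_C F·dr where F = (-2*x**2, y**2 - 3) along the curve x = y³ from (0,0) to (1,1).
-10/3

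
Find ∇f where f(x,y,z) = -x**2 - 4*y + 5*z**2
(-2*x, -4, 10*z)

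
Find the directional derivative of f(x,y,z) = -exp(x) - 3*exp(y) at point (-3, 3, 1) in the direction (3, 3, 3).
sqrt(3)*(-exp(6) - 1/3)*exp(-3)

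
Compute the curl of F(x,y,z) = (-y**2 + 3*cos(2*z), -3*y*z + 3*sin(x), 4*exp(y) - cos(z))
(3*y + 4*exp(y), -6*sin(2*z), 2*y + 3*cos(x))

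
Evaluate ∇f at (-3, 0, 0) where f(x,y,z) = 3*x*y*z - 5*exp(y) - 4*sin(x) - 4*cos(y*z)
(-4*cos(3), -5, 0)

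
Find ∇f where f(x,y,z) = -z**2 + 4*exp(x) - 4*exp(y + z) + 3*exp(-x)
(7*sinh(x) + cosh(x), -4*exp(y + z), -2*z - 4*exp(y + z))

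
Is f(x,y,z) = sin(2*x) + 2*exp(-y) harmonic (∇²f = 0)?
No, ∇²f = -4*sin(2*x) + 2*exp(-y)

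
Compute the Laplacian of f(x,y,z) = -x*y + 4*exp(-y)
4*exp(-y)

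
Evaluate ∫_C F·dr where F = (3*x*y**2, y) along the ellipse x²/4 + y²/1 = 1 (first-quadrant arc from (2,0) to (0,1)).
-5/2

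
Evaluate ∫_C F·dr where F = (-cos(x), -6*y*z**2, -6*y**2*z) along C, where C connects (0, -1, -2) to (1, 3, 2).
-96 - sin(1)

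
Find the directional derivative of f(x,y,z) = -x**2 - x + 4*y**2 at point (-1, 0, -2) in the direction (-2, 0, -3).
-2*sqrt(13)/13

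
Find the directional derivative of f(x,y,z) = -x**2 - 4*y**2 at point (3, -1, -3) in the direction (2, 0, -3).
-12*sqrt(13)/13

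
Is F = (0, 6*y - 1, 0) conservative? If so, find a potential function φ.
Yes, F is conservative. φ = y*(3*y - 1)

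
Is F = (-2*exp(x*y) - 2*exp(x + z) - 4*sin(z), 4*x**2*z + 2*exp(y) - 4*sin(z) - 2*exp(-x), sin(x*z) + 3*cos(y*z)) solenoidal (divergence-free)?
No, ∇·F = x*cos(x*z) - 2*y*exp(x*y) - 3*y*sin(y*z) + 2*exp(y) - 2*exp(x + z)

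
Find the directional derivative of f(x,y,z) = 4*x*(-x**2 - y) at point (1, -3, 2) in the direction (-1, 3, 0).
-6*sqrt(10)/5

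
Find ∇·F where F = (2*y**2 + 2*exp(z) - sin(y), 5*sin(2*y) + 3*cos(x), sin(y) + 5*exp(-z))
10*cos(2*y) - 5*exp(-z)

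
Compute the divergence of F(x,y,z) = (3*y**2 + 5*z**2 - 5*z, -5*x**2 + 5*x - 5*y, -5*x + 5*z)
0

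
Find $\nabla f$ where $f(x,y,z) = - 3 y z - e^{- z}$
(0, -3*z, -3*y + exp(-z))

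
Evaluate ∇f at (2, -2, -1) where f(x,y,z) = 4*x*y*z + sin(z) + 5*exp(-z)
(8, -8, -16 - 5*E + cos(1))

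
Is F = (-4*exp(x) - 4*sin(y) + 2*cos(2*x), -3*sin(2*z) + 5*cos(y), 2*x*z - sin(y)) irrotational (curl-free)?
No, ∇×F = (-cos(y) + 6*cos(2*z), -2*z, 4*cos(y))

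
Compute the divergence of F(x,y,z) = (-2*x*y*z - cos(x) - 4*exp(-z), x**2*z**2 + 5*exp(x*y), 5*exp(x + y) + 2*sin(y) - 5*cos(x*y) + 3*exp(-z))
5*x*exp(x*y) - 2*y*z + sin(x) - 3*exp(-z)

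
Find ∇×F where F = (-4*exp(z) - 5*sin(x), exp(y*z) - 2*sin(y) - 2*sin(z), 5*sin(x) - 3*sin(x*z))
(-y*exp(y*z) + 2*cos(z), 3*z*cos(x*z) - 4*exp(z) - 5*cos(x), 0)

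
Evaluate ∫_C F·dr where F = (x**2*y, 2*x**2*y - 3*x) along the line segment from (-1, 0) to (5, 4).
284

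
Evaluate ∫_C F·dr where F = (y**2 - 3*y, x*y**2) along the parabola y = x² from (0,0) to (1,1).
-18/35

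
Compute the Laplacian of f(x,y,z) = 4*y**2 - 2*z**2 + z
4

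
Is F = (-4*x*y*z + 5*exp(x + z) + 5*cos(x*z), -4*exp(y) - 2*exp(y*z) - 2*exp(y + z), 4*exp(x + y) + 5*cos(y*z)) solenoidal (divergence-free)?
No, ∇·F = -4*y*z - 5*y*sin(y*z) - 2*z*exp(y*z) - 5*z*sin(x*z) - 4*exp(y) + 5*exp(x + z) - 2*exp(y + z)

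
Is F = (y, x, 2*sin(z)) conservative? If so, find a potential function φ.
Yes, F is conservative. φ = x*y - 2*cos(z)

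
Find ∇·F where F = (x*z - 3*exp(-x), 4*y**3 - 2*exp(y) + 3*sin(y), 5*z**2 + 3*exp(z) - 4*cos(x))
12*y**2 + 11*z - 2*exp(y) + 3*exp(z) + 3*cos(y) + 3*exp(-x)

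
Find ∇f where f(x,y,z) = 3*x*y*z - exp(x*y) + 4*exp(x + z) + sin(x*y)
(3*y*z - y*exp(x*y) + y*cos(x*y) + 4*exp(x + z), x*(3*z - exp(x*y) + cos(x*y)), 3*x*y + 4*exp(x + z))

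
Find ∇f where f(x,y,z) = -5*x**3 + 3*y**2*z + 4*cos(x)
(-15*x**2 - 4*sin(x), 6*y*z, 3*y**2)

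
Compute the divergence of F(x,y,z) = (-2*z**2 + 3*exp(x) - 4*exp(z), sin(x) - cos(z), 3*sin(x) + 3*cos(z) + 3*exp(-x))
3*exp(x) - 3*sin(z)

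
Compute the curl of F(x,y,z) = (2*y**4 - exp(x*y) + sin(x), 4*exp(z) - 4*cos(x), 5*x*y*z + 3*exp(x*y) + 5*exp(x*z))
(5*x*z + 3*x*exp(x*y) - 4*exp(z), -5*y*z - 3*y*exp(x*y) - 5*z*exp(x*z), x*exp(x*y) - 8*y**3 + 4*sin(x))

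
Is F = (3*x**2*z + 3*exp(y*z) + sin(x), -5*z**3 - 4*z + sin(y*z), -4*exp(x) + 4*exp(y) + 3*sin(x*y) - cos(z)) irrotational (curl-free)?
No, ∇×F = (3*x*cos(x*y) - y*cos(y*z) + 15*z**2 + 4*exp(y) + 4, 3*x**2 + 3*y*exp(y*z) - 3*y*cos(x*y) + 4*exp(x), -3*z*exp(y*z))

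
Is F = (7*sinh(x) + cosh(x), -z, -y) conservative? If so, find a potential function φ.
Yes, F is conservative. φ = -y*z + sinh(x) + 7*cosh(x)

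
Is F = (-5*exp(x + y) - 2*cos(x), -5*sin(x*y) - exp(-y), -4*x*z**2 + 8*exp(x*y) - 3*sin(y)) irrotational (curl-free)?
No, ∇×F = (8*x*exp(x*y) - 3*cos(y), -8*y*exp(x*y) + 4*z**2, -5*y*cos(x*y) + 5*exp(x + y))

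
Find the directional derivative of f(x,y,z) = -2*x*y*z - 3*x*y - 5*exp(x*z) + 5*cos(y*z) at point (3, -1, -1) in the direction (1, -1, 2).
sqrt(6)*(-25 + 5*exp(3)*sin(1) + 16*exp(3))*exp(-3)/6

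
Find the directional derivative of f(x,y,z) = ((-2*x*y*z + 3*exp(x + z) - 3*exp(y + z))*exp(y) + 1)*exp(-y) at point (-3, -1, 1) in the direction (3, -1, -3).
sqrt(19)*(E + 30)/19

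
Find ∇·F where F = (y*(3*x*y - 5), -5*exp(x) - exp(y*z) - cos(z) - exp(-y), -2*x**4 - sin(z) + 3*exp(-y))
3*y**2 - z*exp(y*z) - cos(z) + exp(-y)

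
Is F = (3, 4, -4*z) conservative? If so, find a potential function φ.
Yes, F is conservative. φ = 3*x + 4*y - 2*z**2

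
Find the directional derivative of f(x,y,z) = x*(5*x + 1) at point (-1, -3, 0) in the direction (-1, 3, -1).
9*sqrt(11)/11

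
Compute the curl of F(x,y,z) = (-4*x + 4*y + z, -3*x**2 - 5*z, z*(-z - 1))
(5, 1, -6*x - 4)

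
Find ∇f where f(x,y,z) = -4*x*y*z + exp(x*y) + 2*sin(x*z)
(-4*y*z + y*exp(x*y) + 2*z*cos(x*z), x*(-4*z + exp(x*y)), 2*x*(-2*y + cos(x*z)))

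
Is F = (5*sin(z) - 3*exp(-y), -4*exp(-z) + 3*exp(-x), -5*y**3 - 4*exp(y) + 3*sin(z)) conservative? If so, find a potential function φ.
No, ∇×F = (-15*y**2 - 4*exp(y) - 4*exp(-z), 5*cos(z), -3*exp(-y) - 3*exp(-x)) ≠ 0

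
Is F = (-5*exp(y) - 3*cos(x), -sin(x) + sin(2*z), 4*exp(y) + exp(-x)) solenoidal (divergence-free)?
No, ∇·F = 3*sin(x)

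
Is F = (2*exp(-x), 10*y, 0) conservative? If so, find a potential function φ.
Yes, F is conservative. φ = 5*y**2 - 2*exp(-x)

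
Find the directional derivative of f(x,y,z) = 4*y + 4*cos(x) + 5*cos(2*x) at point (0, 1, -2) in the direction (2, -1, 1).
-2*sqrt(6)/3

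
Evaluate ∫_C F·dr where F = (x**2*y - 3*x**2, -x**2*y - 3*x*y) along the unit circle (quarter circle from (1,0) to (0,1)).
-1/4 - pi/16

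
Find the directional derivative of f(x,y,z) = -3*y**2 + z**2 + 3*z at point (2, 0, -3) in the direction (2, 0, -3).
9*sqrt(13)/13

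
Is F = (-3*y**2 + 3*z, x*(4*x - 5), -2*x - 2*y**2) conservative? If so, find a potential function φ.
No, ∇×F = (-4*y, 5, 8*x + 6*y - 5) ≠ 0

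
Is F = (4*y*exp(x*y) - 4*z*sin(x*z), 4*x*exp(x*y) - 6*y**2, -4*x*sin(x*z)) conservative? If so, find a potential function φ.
Yes, F is conservative. φ = -2*y**3 + 4*exp(x*y) + 4*cos(x*z)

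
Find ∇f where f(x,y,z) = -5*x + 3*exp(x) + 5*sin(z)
(3*exp(x) - 5, 0, 5*cos(z))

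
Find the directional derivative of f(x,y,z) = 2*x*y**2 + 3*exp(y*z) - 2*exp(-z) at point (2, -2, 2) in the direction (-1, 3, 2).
sqrt(14)*(-28*exp(4) + 3 + 2*exp(2))*exp(-4)/7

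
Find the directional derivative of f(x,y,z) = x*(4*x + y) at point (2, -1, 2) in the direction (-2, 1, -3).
-2*sqrt(14)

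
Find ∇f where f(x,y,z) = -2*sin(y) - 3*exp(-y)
(0, -2*cos(y) + 3*exp(-y), 0)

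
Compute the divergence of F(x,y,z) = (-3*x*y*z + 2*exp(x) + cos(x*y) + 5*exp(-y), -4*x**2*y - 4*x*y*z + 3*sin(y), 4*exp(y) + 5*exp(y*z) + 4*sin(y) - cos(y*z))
-4*x**2 - 4*x*z - 3*y*z + 5*y*exp(y*z) - y*sin(x*y) + y*sin(y*z) + 2*exp(x) + 3*cos(y)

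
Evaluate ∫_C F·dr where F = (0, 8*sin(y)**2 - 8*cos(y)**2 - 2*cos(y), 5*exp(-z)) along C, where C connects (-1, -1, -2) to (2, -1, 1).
-(5 - 5*exp(3))*exp(-1)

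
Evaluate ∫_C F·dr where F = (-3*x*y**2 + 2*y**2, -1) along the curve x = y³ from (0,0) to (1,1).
-37/40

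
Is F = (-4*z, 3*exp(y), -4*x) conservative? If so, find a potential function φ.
Yes, F is conservative. φ = -4*x*z + 3*exp(y)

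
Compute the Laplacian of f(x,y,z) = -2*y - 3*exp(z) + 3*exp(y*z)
3*y**2*exp(y*z) + 3*z**2*exp(y*z) - 3*exp(z)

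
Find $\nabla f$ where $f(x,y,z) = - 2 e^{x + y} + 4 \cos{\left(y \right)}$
(-2*exp(x + y), -2*exp(x + y) - 4*sin(y), 0)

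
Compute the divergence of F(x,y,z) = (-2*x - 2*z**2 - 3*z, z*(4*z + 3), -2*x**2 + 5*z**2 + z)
10*z - 1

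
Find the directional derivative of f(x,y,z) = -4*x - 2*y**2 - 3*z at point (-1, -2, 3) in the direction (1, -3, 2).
-17*sqrt(14)/7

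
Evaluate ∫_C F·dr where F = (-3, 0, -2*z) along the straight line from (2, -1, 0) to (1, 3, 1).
2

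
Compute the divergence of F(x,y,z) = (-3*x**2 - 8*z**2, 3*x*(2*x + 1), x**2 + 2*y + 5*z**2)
-6*x + 10*z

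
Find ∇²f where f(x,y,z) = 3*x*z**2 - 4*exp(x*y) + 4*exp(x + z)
-4*x**2*exp(x*y) + 6*x - 4*y**2*exp(x*y) + 8*exp(x + z)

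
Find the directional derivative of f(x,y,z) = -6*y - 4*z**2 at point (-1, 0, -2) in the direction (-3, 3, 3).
10*sqrt(3)/3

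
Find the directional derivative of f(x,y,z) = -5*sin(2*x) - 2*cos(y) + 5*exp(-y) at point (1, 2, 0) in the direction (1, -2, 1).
sqrt(6)*(-2*exp(2)*sin(2) + 5 - 5*exp(2)*cos(2))*exp(-2)/3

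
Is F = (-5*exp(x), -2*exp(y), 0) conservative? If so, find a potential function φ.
Yes, F is conservative. φ = -5*exp(x) - 2*exp(y)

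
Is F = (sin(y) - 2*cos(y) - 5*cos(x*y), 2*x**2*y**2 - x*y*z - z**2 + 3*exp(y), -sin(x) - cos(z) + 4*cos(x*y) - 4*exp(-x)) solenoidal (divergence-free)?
No, ∇·F = 4*x**2*y - x*z + 5*y*sin(x*y) + 3*exp(y) + sin(z)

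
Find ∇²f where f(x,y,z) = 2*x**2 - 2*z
4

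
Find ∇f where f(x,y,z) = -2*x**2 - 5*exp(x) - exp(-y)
(-4*x - 5*exp(x), exp(-y), 0)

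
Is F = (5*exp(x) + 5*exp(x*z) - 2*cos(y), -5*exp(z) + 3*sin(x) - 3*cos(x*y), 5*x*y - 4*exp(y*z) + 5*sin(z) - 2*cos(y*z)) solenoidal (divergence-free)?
No, ∇·F = 3*x*sin(x*y) - 4*y*exp(y*z) + 2*y*sin(y*z) + 5*z*exp(x*z) + 5*exp(x) + 5*cos(z)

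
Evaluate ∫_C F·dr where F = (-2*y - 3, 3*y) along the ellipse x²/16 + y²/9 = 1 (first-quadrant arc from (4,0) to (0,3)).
6*pi + 51/2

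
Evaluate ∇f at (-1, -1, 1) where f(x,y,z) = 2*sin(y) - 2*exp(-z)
(0, 2*cos(1), 2*exp(-1))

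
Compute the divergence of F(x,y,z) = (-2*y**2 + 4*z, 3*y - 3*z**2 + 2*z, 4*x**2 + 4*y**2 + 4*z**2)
8*z + 3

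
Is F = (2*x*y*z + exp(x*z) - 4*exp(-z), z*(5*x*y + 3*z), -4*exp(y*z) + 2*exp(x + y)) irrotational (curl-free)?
No, ∇×F = (-5*x*y - 4*z*exp(y*z) - 6*z + 2*exp(x + y), 2*x*y + x*exp(x*z) - 2*exp(x + y) + 4*exp(-z), z*(-2*x + 5*y))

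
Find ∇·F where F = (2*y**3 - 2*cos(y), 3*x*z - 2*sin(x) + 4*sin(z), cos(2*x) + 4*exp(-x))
0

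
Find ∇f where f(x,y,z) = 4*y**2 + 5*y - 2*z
(0, 8*y + 5, -2)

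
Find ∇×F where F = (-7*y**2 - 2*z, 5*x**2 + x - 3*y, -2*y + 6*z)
(-2, -2, 10*x + 14*y + 1)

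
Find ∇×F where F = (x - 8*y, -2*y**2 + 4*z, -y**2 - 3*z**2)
(-2*y - 4, 0, 8)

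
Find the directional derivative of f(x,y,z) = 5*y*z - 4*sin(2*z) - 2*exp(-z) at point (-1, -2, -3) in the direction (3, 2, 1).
sqrt(14)*(-20 - 4*cos(6) + exp(3))/7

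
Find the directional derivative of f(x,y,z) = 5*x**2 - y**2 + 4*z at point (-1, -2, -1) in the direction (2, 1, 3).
-2*sqrt(14)/7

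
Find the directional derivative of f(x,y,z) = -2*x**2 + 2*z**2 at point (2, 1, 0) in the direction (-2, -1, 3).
8*sqrt(14)/7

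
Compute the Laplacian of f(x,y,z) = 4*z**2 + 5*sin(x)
8 - 5*sin(x)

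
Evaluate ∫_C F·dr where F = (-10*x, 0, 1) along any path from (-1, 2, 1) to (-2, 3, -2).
-18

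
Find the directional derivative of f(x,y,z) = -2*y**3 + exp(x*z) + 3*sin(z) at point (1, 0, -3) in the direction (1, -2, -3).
-3*sqrt(14)*(3*exp(3)*cos(3) + 2)*exp(-3)/14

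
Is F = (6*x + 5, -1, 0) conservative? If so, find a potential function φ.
Yes, F is conservative. φ = 3*x**2 + 5*x - y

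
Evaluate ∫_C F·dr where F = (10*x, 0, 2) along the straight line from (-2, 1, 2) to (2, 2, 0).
-4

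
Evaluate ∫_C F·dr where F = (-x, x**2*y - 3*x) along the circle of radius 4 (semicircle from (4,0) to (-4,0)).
-24*pi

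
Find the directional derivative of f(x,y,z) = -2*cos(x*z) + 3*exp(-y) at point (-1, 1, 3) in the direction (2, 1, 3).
-3*sqrt(14)*(2*E*sin(3) + 1)*exp(-1)/14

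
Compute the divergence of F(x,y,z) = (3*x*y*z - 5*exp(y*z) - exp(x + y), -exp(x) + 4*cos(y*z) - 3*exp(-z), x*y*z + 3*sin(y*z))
x*y + 3*y*z + 3*y*cos(y*z) - 4*z*sin(y*z) - exp(x + y)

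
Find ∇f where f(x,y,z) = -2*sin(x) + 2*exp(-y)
(-2*cos(x), -2*exp(-y), 0)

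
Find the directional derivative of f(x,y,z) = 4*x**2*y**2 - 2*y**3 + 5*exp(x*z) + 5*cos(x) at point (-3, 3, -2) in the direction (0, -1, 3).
9*sqrt(10)*(-5*exp(6) - 18)/10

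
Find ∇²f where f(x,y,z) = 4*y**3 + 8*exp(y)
24*y + 8*exp(y)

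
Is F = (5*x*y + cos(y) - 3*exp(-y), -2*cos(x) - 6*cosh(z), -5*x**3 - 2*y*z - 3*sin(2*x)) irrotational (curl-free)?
No, ∇×F = (-2*z + 6*sinh(z), 15*x**2 + 6*cos(2*x), -5*x + 2*sin(x) + sin(y) - 3*exp(-y))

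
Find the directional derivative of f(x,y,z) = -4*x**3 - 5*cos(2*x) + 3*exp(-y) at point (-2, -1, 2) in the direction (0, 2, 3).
-6*sqrt(13)*E/13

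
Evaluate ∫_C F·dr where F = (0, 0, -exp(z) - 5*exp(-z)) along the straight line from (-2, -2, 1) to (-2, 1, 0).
-5*exp(-1) + E + 4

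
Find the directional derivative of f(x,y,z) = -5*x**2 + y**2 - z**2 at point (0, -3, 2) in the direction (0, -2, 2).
sqrt(2)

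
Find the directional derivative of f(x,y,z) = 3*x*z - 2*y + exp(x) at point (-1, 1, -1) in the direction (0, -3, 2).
0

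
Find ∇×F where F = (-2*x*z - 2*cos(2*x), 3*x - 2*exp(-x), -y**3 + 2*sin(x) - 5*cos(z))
(-3*y**2, -2*x - 2*cos(x), 3 + 2*exp(-x))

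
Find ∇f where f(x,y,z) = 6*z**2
(0, 0, 12*z)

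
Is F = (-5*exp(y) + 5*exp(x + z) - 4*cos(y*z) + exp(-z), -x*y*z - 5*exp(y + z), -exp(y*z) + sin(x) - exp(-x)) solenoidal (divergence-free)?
No, ∇·F = -x*z - y*exp(y*z) + 5*exp(x + z) - 5*exp(y + z)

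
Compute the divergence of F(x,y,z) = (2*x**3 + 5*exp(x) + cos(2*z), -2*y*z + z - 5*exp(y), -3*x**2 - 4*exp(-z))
6*x**2 - 2*z + 5*exp(x) - 5*exp(y) + 4*exp(-z)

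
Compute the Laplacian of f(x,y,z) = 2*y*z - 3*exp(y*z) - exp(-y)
(3*(-y**2 - z**2)*exp(y*z + y) - 1)*exp(-y)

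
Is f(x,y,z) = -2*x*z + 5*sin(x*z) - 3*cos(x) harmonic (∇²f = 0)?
No, ∇²f = -5*x**2*sin(x*z) - 5*z**2*sin(x*z) + 3*cos(x)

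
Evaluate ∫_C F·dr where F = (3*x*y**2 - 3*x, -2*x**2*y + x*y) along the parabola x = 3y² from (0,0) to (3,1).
-27/4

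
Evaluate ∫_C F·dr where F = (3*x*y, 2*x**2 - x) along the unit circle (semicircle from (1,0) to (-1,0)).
-pi/2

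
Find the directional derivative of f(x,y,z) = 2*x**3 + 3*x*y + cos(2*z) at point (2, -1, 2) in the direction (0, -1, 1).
-sqrt(2)*(sin(4) + 3)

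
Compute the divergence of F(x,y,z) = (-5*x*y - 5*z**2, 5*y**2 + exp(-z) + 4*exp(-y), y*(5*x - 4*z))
y - 4*exp(-y)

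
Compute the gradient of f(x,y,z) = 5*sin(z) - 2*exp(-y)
(0, 2*exp(-y), 5*cos(z))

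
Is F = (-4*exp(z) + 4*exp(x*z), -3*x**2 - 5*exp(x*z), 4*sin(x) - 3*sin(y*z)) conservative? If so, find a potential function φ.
No, ∇×F = (5*x*exp(x*z) - 3*z*cos(y*z), 4*x*exp(x*z) - 4*exp(z) - 4*cos(x), -6*x - 5*z*exp(x*z)) ≠ 0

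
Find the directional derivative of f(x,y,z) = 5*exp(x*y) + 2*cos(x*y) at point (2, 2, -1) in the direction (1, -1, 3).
0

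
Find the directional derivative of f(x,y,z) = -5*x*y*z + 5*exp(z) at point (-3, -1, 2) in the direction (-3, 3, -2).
5*sqrt(22)*(9 - exp(2))/11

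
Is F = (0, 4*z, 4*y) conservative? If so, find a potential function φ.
Yes, F is conservative. φ = 4*y*z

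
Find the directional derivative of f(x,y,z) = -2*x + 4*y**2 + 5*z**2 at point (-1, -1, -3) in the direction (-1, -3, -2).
43*sqrt(14)/7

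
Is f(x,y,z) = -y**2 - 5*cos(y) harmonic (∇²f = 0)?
No, ∇²f = 5*cos(y) - 2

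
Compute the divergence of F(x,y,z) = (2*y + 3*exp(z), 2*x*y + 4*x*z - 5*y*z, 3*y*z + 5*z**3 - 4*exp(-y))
2*x + 3*y + 15*z**2 - 5*z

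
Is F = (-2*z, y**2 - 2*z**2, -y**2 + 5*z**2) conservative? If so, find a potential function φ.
No, ∇×F = (-2*y + 4*z, -2, 0) ≠ 0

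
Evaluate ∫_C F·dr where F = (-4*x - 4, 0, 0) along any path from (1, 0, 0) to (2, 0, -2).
-10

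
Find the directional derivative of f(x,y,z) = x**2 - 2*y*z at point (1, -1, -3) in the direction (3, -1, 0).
0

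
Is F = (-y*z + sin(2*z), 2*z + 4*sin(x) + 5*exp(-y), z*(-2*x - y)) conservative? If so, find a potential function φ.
No, ∇×F = (-z - 2, -y + 2*z + 2*cos(2*z), z + 4*cos(x)) ≠ 0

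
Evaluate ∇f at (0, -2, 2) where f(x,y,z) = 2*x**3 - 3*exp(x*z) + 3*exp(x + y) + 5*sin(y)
(-6 + 3*exp(-2), 5*cos(2) + 3*exp(-2), 0)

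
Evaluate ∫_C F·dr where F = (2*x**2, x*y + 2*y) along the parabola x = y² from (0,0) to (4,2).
152/3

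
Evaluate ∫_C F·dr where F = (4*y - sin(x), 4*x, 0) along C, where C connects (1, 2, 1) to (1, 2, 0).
0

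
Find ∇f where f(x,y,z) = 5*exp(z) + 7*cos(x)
(-7*sin(x), 0, 5*exp(z))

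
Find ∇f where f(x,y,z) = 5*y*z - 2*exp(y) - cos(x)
(sin(x), 5*z - 2*exp(y), 5*y)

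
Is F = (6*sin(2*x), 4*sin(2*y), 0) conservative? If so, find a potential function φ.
Yes, F is conservative. φ = -3*cos(2*x) - 2*cos(2*y)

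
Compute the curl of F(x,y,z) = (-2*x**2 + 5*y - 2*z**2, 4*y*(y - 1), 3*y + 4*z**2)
(3, -4*z, -5)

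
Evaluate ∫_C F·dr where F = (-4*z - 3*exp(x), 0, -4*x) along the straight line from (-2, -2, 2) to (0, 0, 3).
-19 + 3*exp(-2)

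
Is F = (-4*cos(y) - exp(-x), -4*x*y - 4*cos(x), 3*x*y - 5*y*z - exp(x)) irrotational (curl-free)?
No, ∇×F = (3*x - 5*z, -3*y + exp(x), -4*y + 4*sin(x) - 4*sin(y))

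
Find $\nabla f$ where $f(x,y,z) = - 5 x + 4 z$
(-5, 0, 4)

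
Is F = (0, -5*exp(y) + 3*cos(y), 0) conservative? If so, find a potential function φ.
Yes, F is conservative. φ = -5*exp(y) + 3*sin(y)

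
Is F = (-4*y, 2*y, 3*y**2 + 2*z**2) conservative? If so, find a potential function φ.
No, ∇×F = (6*y, 0, 4) ≠ 0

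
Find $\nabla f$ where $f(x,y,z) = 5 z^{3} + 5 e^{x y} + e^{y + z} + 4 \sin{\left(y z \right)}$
(5*y*exp(x*y), 5*x*exp(x*y) + 4*z*cos(y*z) + exp(y + z), 4*y*cos(y*z) + 15*z**2 + exp(y + z))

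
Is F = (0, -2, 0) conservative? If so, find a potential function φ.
Yes, F is conservative. φ = -2*y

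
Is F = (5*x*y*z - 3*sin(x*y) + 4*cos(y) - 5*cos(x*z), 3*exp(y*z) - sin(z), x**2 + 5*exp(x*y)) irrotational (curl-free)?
No, ∇×F = (5*x*exp(x*y) - 3*y*exp(y*z) + cos(z), 5*x*y + 5*x*sin(x*z) - 2*x - 5*y*exp(x*y), -5*x*z + 3*x*cos(x*y) + 4*sin(y))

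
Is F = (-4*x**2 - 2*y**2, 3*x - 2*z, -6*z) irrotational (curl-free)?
No, ∇×F = (2, 0, 4*y + 3)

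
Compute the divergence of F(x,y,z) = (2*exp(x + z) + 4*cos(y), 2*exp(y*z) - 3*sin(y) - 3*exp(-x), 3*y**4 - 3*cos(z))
2*z*exp(y*z) + 2*exp(x + z) + 3*sin(z) - 3*cos(y)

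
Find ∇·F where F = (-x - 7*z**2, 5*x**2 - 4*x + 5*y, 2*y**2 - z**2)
4 - 2*z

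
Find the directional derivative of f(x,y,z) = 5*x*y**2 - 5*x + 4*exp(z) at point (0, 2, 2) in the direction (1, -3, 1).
sqrt(11)*(15 + 4*exp(2))/11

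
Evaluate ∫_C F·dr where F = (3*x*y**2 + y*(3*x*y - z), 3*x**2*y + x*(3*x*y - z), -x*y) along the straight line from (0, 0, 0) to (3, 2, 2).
96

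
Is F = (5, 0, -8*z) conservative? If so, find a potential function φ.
Yes, F is conservative. φ = 5*x - 4*z**2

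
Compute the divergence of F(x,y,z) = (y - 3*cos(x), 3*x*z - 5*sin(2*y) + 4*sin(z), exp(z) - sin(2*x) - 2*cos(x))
exp(z) + 3*sin(x) - 10*cos(2*y)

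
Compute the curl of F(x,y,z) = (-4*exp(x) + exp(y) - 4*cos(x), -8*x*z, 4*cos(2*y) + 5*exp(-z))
(8*x - 8*sin(2*y), 0, -8*z - exp(y))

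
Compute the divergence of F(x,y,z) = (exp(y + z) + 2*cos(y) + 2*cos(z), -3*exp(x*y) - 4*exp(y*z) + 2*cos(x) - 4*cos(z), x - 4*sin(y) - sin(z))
-3*x*exp(x*y) - 4*z*exp(y*z) - cos(z)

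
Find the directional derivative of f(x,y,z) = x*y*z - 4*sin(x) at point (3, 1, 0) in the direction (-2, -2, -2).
sqrt(3)*(4*cos(3) - 3)/3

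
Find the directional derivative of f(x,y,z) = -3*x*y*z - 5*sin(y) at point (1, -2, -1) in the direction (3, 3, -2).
-3*sqrt(22)*(5*cos(2) + 7)/22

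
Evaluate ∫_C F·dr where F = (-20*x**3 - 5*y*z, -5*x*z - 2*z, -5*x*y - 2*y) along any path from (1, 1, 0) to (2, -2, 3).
-3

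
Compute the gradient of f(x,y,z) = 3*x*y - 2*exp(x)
(3*y - 2*exp(x), 3*x, 0)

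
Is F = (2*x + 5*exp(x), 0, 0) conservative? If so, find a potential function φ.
Yes, F is conservative. φ = x**2 + 5*exp(x)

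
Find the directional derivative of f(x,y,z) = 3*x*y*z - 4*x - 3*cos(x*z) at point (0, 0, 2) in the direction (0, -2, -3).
0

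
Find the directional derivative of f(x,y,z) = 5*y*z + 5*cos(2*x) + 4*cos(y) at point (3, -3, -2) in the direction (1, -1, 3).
-sqrt(11)*(10*sin(6) + 4*sin(3) + 35)/11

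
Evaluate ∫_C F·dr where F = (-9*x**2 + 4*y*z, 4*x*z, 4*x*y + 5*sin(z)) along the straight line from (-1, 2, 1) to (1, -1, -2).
-5*cos(2) + 5*cos(1) + 10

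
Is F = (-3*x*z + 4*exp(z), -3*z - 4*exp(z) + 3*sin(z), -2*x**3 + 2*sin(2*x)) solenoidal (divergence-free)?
No, ∇·F = -3*z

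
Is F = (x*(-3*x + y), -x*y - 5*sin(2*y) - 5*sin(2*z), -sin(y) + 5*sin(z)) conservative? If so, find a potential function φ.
No, ∇×F = (-cos(y) + 10*cos(2*z), 0, -x - y) ≠ 0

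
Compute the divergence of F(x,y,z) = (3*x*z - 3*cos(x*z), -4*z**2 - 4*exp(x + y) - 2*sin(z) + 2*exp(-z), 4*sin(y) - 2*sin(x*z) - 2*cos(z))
-2*x*cos(x*z) + 3*z*sin(x*z) + 3*z - 4*exp(x + y) + 2*sin(z)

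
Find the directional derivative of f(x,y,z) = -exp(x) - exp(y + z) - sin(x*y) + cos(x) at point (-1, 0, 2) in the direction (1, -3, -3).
sqrt(19)*(-3*E - 1 + E*sin(1) + 6*exp(3))*exp(-1)/19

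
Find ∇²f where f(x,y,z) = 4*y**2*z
8*z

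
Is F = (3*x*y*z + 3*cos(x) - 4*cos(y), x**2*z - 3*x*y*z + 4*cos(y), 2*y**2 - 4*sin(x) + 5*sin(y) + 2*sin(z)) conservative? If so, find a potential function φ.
No, ∇×F = (-x**2 + 3*x*y + 4*y + 5*cos(y), 3*x*y + 4*cos(x), -x*z - 3*y*z - 4*sin(y)) ≠ 0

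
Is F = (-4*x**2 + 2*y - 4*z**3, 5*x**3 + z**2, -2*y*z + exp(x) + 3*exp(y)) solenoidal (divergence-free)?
No, ∇·F = -8*x - 2*y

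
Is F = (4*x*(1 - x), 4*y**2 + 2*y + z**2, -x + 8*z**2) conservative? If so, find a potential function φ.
No, ∇×F = (-2*z, 1, 0) ≠ 0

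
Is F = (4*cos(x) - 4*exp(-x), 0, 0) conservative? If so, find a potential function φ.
Yes, F is conservative. φ = 4*sin(x) + 4*exp(-x)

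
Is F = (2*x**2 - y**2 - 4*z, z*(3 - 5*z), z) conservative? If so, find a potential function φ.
No, ∇×F = (10*z - 3, -4, 2*y) ≠ 0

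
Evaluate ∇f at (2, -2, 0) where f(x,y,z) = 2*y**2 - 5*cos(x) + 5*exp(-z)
(5*sin(2), -8, -5)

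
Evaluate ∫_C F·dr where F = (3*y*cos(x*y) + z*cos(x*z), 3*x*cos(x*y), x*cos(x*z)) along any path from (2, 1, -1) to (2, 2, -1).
-3*sin(2) + 3*sin(4)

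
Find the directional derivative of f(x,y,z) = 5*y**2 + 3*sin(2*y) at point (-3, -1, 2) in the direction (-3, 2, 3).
2*sqrt(22)*(-5 + 3*cos(2))/11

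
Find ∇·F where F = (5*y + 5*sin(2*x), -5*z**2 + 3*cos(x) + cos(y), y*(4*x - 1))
-sin(y) + 10*cos(2*x)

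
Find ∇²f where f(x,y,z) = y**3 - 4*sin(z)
6*y + 4*sin(z)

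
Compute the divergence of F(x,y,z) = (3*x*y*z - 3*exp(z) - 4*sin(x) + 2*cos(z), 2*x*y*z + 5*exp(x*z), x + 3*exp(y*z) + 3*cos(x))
2*x*z + 3*y*z + 3*y*exp(y*z) - 4*cos(x)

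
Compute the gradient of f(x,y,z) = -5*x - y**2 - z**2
(-5, -2*y, -2*z)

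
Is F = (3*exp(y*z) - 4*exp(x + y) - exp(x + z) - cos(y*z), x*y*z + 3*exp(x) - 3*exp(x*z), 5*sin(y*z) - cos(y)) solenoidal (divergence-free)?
No, ∇·F = x*z + 5*y*cos(y*z) - 4*exp(x + y) - exp(x + z)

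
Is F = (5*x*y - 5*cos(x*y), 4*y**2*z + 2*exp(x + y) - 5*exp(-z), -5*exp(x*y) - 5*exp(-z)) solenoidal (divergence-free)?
No, ∇·F = 8*y*z + 5*y*sin(x*y) + 5*y + 2*exp(x + y) + 5*exp(-z)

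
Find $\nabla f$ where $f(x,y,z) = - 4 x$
(-4, 0, 0)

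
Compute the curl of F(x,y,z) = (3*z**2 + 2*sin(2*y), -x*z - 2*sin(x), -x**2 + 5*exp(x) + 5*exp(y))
(x + 5*exp(y), 2*x + 6*z - 5*exp(x), -z - 2*cos(x) - 4*cos(2*y))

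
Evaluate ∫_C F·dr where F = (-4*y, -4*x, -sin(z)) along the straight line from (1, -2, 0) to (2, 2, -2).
-25 + cos(2)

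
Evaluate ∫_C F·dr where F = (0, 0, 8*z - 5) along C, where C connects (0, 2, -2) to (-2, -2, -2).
0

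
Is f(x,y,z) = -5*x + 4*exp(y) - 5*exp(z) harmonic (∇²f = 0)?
No, ∇²f = 4*exp(y) - 5*exp(z)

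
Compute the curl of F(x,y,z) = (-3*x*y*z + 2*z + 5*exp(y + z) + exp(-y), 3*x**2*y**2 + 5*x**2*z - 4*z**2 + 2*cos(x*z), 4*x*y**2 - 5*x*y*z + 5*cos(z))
(-5*x**2 + 8*x*y - 5*x*z + 2*x*sin(x*z) + 8*z, -3*x*y - 4*y**2 + 5*y*z + 5*exp(y + z) + 2, 6*x*y**2 + 13*x*z - 2*z*sin(x*z) - 5*exp(y + z) + exp(-y))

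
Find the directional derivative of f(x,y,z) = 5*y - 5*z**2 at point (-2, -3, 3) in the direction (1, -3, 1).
-45*sqrt(11)/11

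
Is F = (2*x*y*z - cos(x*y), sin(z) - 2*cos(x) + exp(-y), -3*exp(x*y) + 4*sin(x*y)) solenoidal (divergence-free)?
No, ∇·F = 2*y*z + y*sin(x*y) - exp(-y)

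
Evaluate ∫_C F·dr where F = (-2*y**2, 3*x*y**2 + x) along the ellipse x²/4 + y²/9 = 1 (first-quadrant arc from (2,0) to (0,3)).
24 + 93*pi/8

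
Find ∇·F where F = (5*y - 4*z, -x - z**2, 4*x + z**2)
2*z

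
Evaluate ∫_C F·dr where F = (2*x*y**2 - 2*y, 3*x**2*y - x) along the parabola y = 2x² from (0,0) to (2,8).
320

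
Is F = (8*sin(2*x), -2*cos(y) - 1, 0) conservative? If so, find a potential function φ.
Yes, F is conservative. φ = -y - 2*sin(y) - 4*cos(2*x)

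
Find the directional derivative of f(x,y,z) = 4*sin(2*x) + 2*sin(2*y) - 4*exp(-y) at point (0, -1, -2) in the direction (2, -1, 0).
4*sqrt(5)*(-E - cos(2) + 4)/5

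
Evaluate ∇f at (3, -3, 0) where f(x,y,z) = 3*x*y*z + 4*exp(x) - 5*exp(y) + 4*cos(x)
(-4*sin(3) + 4*exp(3), -5*exp(-3), -27)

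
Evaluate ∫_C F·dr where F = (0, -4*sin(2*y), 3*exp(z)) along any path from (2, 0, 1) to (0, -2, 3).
-3*E - 2 + 2*cos(4) + 3*exp(3)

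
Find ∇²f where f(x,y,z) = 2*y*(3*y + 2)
12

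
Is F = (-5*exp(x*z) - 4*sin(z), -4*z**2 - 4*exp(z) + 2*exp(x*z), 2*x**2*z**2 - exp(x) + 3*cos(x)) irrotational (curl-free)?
No, ∇×F = (-2*x*exp(x*z) + 8*z + 4*exp(z), -4*x*z**2 - 5*x*exp(x*z) + exp(x) + 3*sin(x) - 4*cos(z), 2*z*exp(x*z))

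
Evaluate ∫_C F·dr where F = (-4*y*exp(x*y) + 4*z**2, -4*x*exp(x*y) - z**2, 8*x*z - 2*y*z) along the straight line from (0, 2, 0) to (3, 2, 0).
4 - 4*exp(6)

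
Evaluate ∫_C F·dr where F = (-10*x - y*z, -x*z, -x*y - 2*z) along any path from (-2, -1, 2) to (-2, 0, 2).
4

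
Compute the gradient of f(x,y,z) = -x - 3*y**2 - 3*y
(-1, -6*y - 3, 0)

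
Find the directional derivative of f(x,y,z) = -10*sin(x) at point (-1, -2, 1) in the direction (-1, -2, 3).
5*sqrt(14)*cos(1)/7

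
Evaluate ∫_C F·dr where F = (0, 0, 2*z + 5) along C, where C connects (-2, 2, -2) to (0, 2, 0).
6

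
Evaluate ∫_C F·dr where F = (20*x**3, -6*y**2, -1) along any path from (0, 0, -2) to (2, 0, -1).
79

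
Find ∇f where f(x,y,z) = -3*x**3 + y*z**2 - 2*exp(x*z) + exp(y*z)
(-9*x**2 - 2*z*exp(x*z), z*(z + exp(y*z)), -2*x*exp(x*z) + 2*y*z + y*exp(y*z))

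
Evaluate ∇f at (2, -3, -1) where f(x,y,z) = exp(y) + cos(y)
(0, exp(-3) + sin(3), 0)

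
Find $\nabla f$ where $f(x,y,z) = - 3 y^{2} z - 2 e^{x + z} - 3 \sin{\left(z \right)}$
(-2*exp(x + z), -6*y*z, -3*y**2 - 2*exp(x + z) - 3*cos(z))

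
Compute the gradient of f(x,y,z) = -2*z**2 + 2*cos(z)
(0, 0, -4*z - 2*sin(z))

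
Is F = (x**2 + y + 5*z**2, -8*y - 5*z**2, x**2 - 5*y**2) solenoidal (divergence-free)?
No, ∇·F = 2*x - 8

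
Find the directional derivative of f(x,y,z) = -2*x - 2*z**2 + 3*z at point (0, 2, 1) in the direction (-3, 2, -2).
8*sqrt(17)/17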